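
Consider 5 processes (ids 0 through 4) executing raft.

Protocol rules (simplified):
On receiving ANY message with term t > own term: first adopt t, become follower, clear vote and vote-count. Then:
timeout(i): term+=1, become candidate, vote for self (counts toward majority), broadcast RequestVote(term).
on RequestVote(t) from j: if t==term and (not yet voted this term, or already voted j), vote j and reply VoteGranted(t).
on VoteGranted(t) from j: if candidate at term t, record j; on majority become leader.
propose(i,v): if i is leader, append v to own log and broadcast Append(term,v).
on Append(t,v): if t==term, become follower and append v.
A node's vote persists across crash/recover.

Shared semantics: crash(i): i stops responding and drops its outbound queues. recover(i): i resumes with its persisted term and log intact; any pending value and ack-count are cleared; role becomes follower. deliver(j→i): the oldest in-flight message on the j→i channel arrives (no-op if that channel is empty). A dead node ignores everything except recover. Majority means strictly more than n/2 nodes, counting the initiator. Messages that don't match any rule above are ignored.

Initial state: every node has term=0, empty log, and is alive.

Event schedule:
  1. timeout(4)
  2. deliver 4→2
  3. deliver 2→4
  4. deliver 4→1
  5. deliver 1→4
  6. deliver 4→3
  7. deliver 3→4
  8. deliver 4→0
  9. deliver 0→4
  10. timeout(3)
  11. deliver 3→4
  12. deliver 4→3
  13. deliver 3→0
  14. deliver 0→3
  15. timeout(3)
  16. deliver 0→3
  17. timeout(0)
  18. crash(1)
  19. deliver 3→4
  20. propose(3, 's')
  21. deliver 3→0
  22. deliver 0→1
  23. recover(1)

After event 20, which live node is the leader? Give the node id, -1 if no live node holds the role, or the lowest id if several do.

1. timeout(4):  <4:cand t1 ->
2. deliver 4→2:  <2:foll t1 ->
3. deliver 2→4:  nop
4. deliver 4→1:  <1:foll t1 ->
5. deliver 1→4:  <4:lead t1 ->
6. deliver 4→3:  <3:foll t1 ->
7. deliver 3→4:  nop
8. deliver 4→0:  <0:foll t1 ->
9. deliver 0→4:  nop
10. timeout(3):  <3:cand t2 ->
11. deliver 3→4:  <4:foll t2 ->
12. deliver 4→3:  nop
13. deliver 3→0:  <0:foll t2 ->
14. deliver 0→3:  <3:lead t2 ->
15. timeout(3):  <3:cand t3 ->
16. deliver 0→3:  nop
17. timeout(0):  <0:cand t3 ->
18. crash(1):  <1:✗foll t1 ->
19. deliver 3→4:  <4:foll t3 ->
20. propose(3,'s'):  nop

-1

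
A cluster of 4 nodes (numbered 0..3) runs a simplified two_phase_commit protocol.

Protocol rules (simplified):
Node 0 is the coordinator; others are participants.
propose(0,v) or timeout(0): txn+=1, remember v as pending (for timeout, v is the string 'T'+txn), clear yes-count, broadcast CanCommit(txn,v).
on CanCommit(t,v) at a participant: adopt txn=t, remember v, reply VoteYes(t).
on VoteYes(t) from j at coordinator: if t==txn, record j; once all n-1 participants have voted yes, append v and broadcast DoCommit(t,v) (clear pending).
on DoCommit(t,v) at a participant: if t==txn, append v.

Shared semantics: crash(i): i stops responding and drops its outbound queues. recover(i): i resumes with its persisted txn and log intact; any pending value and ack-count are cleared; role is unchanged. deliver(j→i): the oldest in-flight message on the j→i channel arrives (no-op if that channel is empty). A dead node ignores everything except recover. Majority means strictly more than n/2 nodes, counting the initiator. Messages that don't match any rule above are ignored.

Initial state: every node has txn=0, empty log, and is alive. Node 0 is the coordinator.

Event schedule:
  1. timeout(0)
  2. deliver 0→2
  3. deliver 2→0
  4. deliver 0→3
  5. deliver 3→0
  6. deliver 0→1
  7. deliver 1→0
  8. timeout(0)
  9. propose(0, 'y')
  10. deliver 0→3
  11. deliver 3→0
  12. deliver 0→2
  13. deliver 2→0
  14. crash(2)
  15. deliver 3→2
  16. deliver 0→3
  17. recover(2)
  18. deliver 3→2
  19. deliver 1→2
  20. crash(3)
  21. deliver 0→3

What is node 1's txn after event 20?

step 1 timeout(0): 0={coor,t=1,log=-}
step 2 deliver 0→2: 2={part,t=1,log=-}
step 3 deliver 2→0: —
step 4 deliver 0→3: 3={part,t=1,log=-}
step 5 deliver 3→0: —
step 6 deliver 0→1: 1={part,t=1,log=-}
step 7 deliver 1→0: 0={coor,t=1,log=T1}
step 8 timeout(0): 0={coor,t=2,log=T1}
step 9 propose(0,'y'): 0={coor,t=3,log=T1}
step 10 deliver 0→3: 3={part,t=1,log=T1}
step 11 deliver 3→0: —
step 12 deliver 0→2: 2={part,t=1,log=T1}
step 13 deliver 2→0: —
step 14 crash(2): 2={✗part,t=1,log=T1}
step 15 deliver 3→2: —
step 16 deliver 0→3: 3={part,t=2,log=T1}
step 17 recover(2): 2={part,t=1,log=T1}
step 18 deliver 3→2: —
step 19 deliver 1→2: —
step 20 crash(3): 3={✗part,t=2,log=T1}

1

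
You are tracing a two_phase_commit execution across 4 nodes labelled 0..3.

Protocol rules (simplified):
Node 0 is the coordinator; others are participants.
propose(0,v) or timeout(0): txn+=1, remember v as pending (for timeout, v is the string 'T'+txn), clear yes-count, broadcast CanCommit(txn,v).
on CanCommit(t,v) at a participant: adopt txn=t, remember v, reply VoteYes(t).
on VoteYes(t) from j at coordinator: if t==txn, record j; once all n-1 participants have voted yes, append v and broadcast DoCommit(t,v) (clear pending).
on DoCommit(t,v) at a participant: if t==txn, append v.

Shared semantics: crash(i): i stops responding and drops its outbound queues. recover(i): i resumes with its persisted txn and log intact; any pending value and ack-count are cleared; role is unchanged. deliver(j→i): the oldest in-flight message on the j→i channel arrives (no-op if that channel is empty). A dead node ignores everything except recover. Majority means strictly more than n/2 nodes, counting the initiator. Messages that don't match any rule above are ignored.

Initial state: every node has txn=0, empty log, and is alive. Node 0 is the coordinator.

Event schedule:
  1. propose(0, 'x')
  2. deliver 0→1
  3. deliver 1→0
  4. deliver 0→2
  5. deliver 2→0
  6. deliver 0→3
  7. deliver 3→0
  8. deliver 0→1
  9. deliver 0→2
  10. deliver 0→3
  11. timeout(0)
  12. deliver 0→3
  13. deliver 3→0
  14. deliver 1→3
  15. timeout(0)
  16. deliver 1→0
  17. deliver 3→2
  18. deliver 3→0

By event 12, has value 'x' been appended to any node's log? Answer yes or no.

yes

step 1 propose(0,'x'): 0={coor,t=1,log=-}
step 2 deliver 0→1: 1={part,t=1,log=-}
step 3 deliver 1→0: —
step 4 deliver 0→2: 2={part,t=1,log=-}
step 5 deliver 2→0: —
step 6 deliver 0→3: 3={part,t=1,log=-}
step 7 deliver 3→0: 0={coor,t=1,log=x}
step 8 deliver 0→1: 1={part,t=1,log=x}
step 9 deliver 0→2: 2={part,t=1,log=x}
step 10 deliver 0→3: 3={part,t=1,log=x}
step 11 timeout(0): 0={coor,t=2,log=x}
step 12 deliver 0→3: 3={part,t=2,log=x}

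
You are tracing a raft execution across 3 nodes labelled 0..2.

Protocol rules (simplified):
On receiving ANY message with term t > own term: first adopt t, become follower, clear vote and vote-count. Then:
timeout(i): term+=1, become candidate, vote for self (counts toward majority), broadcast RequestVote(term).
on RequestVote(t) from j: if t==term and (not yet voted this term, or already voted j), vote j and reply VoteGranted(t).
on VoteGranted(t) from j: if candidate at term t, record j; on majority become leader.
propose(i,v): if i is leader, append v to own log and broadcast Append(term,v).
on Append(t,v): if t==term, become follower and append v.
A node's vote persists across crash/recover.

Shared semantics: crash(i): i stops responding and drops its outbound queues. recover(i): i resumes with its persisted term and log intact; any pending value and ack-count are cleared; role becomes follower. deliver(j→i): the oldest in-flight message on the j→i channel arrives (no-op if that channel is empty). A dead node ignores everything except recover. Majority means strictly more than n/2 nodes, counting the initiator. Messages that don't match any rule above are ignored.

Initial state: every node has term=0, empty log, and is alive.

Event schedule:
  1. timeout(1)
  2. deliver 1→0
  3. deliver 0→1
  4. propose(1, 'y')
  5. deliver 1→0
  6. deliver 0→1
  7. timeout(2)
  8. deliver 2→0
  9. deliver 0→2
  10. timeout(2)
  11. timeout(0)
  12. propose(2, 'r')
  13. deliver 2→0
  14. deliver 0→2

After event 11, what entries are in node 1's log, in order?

y

after 1 — timeout(1): n1:cand/t1/[-]
after 2 — deliver 1→0: n0:foll/t1/[-]
after 3 — deliver 0→1: n1:lead/t1/[-]
after 4 — propose(1,'y'): n1:lead/t1/[y]
after 5 — deliver 1→0: n0:foll/t1/[y]
after 6 — deliver 0→1: ·
after 7 — timeout(2): n2:cand/t1/[-]
after 8 — deliver 2→0: ·
after 9 — deliver 0→2: ·
after 10 — timeout(2): n2:cand/t2/[-]
after 11 — timeout(0): n0:cand/t2/[y]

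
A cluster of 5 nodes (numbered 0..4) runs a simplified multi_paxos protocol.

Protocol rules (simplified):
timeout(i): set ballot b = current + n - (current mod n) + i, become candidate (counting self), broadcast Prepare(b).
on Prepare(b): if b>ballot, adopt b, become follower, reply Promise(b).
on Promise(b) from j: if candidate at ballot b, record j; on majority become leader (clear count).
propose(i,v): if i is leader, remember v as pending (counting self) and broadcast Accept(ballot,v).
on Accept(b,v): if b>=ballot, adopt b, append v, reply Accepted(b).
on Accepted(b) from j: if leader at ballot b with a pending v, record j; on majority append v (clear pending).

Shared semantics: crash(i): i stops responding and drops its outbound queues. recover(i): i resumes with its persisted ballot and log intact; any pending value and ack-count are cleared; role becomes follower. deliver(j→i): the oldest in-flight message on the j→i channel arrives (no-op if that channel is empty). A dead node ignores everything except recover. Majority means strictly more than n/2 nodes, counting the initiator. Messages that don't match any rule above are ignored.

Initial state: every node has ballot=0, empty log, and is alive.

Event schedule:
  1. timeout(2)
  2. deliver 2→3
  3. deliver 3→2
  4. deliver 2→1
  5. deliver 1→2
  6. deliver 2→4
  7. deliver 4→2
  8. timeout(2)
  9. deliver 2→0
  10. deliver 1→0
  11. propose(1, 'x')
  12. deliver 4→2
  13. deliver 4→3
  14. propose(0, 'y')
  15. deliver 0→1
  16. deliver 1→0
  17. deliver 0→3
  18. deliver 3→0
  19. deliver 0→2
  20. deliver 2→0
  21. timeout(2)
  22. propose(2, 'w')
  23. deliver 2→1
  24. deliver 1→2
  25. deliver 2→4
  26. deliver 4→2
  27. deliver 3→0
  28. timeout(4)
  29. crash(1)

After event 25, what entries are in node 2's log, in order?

e1 timeout(2): 2[cand,b=7,-]
e2 deliver 2→3: 3[foll,b=7,-]
e3 deliver 3→2: ·
e4 deliver 2→1: 1[foll,b=7,-]
e5 deliver 1→2: 2[lead,b=7,-]
e6 deliver 2→4: 4[foll,b=7,-]
e7 deliver 4→2: ·
e8 timeout(2): 2[cand,b=12,-]
e9 deliver 2→0: 0[foll,b=7,-]
e10 deliver 1→0: ·
e11 propose(1,'x'): ·
e12 deliver 4→2: ·
e13 deliver 4→3: ·
e14 propose(0,'y'): ·
e15 deliver 0→1: ·
e16 deliver 1→0: ·
e17 deliver 0→3: ·
e18 deliver 3→0: ·
e19 deliver 0→2: ·
e20 deliver 2→0: 0[foll,b=12,-]
e21 timeout(2): 2[cand,b=17,-]
e22 propose(2,'w'): ·
e23 deliver 2→1: 1[foll,b=12,-]
e24 deliver 1→2: ·
e25 deliver 2→4: 4[foll,b=12,-]

empty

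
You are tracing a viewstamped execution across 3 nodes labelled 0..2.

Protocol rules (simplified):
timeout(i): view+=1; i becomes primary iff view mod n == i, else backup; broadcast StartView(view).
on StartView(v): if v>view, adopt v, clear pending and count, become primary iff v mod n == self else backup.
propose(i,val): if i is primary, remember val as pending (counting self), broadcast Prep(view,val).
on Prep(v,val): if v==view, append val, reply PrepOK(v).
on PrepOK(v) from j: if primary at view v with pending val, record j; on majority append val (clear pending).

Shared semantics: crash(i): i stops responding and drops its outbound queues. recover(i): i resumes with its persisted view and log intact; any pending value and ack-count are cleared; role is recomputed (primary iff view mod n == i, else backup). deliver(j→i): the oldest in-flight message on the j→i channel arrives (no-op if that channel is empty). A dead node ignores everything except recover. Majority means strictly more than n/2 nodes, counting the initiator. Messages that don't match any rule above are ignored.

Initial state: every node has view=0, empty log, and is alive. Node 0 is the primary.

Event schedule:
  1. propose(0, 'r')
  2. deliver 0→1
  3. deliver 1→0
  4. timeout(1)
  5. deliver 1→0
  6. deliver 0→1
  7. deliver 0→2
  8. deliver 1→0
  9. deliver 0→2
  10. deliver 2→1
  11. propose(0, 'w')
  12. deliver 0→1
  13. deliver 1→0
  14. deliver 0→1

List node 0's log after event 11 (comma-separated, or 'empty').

r

1. propose(0,'r'):  nop
2. deliver 0→1:  <1:back v0 r>
3. deliver 1→0:  <0:prim v0 r>
4. timeout(1):  <1:prim v1 r>
5. deliver 1→0:  <0:back v1 r>
6. deliver 0→1:  nop
7. deliver 0→2:  <2:back v0 r>
8. deliver 1→0:  nop
9. deliver 0→2:  nop
10. deliver 2→1:  nop
11. propose(0,'w'):  nop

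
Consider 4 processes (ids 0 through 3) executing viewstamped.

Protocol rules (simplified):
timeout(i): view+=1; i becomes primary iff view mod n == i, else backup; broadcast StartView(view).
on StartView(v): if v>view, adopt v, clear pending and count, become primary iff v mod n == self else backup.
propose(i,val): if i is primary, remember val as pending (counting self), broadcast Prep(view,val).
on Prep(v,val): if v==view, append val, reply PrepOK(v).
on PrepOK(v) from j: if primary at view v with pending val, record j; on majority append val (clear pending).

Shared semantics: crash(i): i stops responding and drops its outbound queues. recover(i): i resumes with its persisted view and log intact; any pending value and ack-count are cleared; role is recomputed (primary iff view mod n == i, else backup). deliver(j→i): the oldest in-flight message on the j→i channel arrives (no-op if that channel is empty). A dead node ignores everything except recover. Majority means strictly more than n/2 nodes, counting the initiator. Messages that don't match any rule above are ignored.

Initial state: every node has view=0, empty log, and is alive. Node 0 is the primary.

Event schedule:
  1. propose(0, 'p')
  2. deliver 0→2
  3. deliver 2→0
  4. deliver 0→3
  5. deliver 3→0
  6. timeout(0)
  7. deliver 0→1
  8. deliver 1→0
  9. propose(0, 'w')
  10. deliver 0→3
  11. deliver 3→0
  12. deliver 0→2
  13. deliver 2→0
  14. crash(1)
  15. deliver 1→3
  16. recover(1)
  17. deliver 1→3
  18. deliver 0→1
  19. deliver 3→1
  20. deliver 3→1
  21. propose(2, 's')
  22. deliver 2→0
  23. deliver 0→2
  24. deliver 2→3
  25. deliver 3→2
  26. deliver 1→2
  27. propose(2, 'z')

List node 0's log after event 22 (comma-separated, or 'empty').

p

step 1 propose(0,'p'): —
step 2 deliver 0→2: 2={back,v=0,log=p}
step 3 deliver 2→0: —
step 4 deliver 0→3: 3={back,v=0,log=p}
step 5 deliver 3→0: 0={prim,v=0,log=p}
step 6 timeout(0): 0={back,v=1,log=p}
step 7 deliver 0→1: 1={back,v=0,log=p}
step 8 deliver 1→0: —
step 9 propose(0,'w'): —
step 10 deliver 0→3: 3={back,v=1,log=p}
step 11 deliver 3→0: —
step 12 deliver 0→2: 2={back,v=1,log=p}
step 13 deliver 2→0: —
step 14 crash(1): 1={✗back,v=0,log=p}
step 15 deliver 1→3: —
step 16 recover(1): 1={back,v=0,log=p}
step 17 deliver 1→3: —
step 18 deliver 0→1: 1={prim,v=1,log=p}
step 19 deliver 3→1: —
step 20 deliver 3→1: —
step 21 propose(2,'s'): —
step 22 deliver 2→0: —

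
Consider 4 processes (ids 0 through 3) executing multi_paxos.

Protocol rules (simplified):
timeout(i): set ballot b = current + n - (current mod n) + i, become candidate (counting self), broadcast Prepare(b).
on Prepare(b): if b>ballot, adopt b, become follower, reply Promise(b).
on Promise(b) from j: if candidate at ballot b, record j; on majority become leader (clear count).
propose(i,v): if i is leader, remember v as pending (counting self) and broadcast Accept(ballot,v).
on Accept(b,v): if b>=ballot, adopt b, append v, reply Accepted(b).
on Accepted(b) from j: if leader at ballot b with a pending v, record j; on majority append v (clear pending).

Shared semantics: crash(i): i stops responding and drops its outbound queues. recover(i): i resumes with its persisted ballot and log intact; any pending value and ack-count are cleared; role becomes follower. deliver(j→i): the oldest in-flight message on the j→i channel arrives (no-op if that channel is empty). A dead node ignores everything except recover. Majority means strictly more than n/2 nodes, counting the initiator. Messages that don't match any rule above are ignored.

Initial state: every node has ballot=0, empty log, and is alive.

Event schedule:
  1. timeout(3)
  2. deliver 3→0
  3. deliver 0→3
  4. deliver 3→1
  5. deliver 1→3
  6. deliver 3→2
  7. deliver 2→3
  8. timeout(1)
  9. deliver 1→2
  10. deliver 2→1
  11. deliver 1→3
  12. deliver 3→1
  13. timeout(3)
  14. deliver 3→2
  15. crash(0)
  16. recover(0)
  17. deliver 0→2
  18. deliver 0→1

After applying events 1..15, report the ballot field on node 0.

7

1. timeout(3):  <3:cand b7 ->
2. deliver 3→0:  <0:foll b7 ->
3. deliver 0→3:  nop
4. deliver 3→1:  <1:foll b7 ->
5. deliver 1→3:  <3:lead b7 ->
6. deliver 3→2:  <2:foll b7 ->
7. deliver 2→3:  nop
8. timeout(1):  <1:cand b9 ->
9. deliver 1→2:  <2:foll b9 ->
10. deliver 2→1:  nop
11. deliver 1→3:  <3:foll b9 ->
12. deliver 3→1:  <1:lead b9 ->
13. timeout(3):  <3:cand b15 ->
14. deliver 3→2:  <2:foll b15 ->
15. crash(0):  <0:✗foll b7 ->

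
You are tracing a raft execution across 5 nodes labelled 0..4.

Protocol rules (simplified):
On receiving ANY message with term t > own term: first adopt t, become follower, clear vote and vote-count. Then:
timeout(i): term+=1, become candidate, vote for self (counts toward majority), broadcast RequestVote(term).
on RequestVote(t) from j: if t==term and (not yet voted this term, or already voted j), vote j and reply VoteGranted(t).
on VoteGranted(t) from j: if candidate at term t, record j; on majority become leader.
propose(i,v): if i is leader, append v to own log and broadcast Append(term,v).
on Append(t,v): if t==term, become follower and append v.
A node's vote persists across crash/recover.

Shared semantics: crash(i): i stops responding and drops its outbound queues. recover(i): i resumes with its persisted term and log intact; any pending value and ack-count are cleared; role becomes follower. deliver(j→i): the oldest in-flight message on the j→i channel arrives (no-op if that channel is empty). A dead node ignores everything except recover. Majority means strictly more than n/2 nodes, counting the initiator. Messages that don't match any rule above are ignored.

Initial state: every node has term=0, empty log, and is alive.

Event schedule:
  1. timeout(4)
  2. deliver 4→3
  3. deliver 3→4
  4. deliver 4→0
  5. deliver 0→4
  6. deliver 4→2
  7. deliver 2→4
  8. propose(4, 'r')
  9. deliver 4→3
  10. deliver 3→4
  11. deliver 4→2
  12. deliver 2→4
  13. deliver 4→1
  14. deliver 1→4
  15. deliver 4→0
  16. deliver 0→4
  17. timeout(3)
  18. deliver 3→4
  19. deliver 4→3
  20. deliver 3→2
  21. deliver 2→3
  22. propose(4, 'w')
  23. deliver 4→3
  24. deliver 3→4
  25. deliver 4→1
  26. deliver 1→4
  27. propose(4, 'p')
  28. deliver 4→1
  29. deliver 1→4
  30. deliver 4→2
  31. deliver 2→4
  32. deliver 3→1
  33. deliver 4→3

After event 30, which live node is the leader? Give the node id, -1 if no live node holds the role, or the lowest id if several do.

3

e1 timeout(4): 4[cand,t=1,-]
e2 deliver 4→3: 3[foll,t=1,-]
e3 deliver 3→4: ·
e4 deliver 4→0: 0[foll,t=1,-]
e5 deliver 0→4: 4[lead,t=1,-]
e6 deliver 4→2: 2[foll,t=1,-]
e7 deliver 2→4: ·
e8 propose(4,'r'): 4[lead,t=1,r]
e9 deliver 4→3: 3[foll,t=1,r]
e10 deliver 3→4: ·
e11 deliver 4→2: 2[foll,t=1,r]
e12 deliver 2→4: ·
e13 deliver 4→1: 1[foll,t=1,-]
e14 deliver 1→4: ·
e15 deliver 4→0: 0[foll,t=1,r]
e16 deliver 0→4: ·
e17 timeout(3): 3[cand,t=2,r]
e18 deliver 3→4: 4[foll,t=2,r]
e19 deliver 4→3: ·
e20 deliver 3→2: 2[foll,t=2,r]
e21 deliver 2→3: 3[lead,t=2,r]
e22 propose(4,'w'): ·
e23 deliver 4→3: ·
e24 deliver 3→4: ·
e25 deliver 4→1: 1[foll,t=1,r]
e26 deliver 1→4: ·
e27 propose(4,'p'): ·
e28 deliver 4→1: ·
e29 deliver 1→4: ·
e30 deliver 4→2: ·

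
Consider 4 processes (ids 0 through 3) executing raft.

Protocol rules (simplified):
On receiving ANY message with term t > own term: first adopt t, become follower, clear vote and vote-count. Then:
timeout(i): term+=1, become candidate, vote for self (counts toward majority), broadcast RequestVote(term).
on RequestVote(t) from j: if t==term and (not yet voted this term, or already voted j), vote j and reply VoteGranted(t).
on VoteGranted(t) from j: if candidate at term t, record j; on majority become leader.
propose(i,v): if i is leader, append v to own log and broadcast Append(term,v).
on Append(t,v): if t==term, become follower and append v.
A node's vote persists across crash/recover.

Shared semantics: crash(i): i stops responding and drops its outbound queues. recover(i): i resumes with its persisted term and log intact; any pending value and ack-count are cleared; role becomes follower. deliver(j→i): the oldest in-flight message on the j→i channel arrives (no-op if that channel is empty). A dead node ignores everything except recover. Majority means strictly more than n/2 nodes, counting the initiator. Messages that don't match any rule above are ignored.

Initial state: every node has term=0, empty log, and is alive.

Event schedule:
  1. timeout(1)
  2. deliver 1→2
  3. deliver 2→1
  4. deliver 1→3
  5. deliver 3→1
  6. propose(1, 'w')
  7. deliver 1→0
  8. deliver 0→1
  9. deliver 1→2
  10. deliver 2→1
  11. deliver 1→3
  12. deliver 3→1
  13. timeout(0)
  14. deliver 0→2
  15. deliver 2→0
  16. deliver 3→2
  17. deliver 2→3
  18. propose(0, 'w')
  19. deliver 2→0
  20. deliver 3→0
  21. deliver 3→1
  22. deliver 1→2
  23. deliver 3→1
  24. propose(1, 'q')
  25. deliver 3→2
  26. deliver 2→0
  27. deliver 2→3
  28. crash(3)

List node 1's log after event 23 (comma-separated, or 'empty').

after 1 — timeout(1): n1:cand/t1/[-]
after 2 — deliver 1→2: n2:foll/t1/[-]
after 3 — deliver 2→1: ·
after 4 — deliver 1→3: n3:foll/t1/[-]
after 5 — deliver 3→1: n1:lead/t1/[-]
after 6 — propose(1,'w'): n1:lead/t1/[w]
after 7 — deliver 1→0: n0:foll/t1/[-]
after 8 — deliver 0→1: ·
after 9 — deliver 1→2: n2:foll/t1/[w]
after 10 — deliver 2→1: ·
after 11 — deliver 1→3: n3:foll/t1/[w]
after 12 — deliver 3→1: ·
after 13 — timeout(0): n0:cand/t2/[-]
after 14 — deliver 0→2: n2:foll/t2/[w]
after 15 — deliver 2→0: ·
after 16 — deliver 3→2: ·
after 17 — deliver 2→3: ·
after 18 — propose(0,'w'): ·
after 19 — deliver 2→0: ·
after 20 — deliver 3→0: ·
after 21 — deliver 3→1: ·
after 22 — deliver 1→2: ·
after 23 — deliver 3→1: ·

w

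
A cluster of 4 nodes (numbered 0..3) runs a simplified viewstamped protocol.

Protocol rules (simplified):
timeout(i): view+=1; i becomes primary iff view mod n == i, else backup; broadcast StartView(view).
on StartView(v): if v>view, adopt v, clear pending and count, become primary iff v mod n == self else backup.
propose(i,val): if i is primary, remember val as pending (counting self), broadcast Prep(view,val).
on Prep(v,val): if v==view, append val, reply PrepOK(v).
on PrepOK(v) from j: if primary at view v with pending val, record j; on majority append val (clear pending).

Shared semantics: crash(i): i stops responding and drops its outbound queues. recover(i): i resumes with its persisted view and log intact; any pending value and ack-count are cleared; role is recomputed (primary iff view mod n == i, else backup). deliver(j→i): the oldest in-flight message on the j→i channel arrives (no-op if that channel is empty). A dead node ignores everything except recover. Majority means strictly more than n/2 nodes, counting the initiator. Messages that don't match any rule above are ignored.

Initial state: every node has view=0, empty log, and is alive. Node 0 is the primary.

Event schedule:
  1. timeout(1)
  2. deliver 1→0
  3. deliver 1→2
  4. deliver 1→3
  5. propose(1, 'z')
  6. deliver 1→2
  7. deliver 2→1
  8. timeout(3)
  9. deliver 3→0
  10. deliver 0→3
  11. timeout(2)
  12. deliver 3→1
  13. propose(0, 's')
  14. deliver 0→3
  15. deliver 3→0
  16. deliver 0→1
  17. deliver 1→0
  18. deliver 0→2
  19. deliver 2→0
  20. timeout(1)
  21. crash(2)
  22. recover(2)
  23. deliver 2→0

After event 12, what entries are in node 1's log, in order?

empty

step 1 timeout(1): 1={prim,v=1,log=-}
step 2 deliver 1→0: 0={back,v=1,log=-}
step 3 deliver 1→2: 2={back,v=1,log=-}
step 4 deliver 1→3: 3={back,v=1,log=-}
step 5 propose(1,'z'): —
step 6 deliver 1→2: 2={back,v=1,log=z}
step 7 deliver 2→1: —
step 8 timeout(3): 3={back,v=2,log=-}
step 9 deliver 3→0: 0={back,v=2,log=-}
step 10 deliver 0→3: —
step 11 timeout(2): 2={prim,v=2,log=z}
step 12 deliver 3→1: 1={back,v=2,log=-}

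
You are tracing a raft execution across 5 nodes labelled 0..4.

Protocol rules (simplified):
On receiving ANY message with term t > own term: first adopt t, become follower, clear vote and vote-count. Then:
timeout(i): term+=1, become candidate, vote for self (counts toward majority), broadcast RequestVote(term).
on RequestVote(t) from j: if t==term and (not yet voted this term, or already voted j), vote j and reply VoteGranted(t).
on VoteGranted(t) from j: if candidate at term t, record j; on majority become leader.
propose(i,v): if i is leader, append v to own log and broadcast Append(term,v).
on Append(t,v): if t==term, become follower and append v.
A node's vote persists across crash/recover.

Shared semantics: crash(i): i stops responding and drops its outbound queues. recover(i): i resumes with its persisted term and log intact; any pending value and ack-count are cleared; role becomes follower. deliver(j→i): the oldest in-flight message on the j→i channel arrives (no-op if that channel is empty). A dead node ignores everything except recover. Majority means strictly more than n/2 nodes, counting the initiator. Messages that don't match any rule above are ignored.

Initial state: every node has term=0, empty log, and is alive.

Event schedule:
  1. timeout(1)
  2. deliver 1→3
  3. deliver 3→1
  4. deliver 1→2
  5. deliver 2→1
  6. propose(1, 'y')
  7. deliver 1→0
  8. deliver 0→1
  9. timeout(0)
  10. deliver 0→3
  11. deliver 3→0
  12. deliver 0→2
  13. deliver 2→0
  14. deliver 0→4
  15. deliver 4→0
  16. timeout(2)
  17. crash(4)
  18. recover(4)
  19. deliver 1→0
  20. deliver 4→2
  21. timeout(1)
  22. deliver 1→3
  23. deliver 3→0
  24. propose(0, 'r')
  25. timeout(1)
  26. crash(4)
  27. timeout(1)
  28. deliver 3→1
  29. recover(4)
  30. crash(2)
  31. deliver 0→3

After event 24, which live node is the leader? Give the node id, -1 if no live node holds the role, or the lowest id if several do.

e1 timeout(1): 1[cand,t=1,-]
e2 deliver 1→3: 3[foll,t=1,-]
e3 deliver 3→1: ·
e4 deliver 1→2: 2[foll,t=1,-]
e5 deliver 2→1: 1[lead,t=1,-]
e6 propose(1,'y'): 1[lead,t=1,y]
e7 deliver 1→0: 0[foll,t=1,-]
e8 deliver 0→1: ·
e9 timeout(0): 0[cand,t=2,-]
e10 deliver 0→3: 3[foll,t=2,-]
e11 deliver 3→0: ·
e12 deliver 0→2: 2[foll,t=2,-]
e13 deliver 2→0: 0[lead,t=2,-]
e14 deliver 0→4: 4[foll,t=2,-]
e15 deliver 4→0: ·
e16 timeout(2): 2[cand,t=3,-]
e17 crash(4): 4[✗foll,t=2,-]
e18 recover(4): 4[foll,t=2,-]
e19 deliver 1→0: ·
e20 deliver 4→2: ·
e21 timeout(1): 1[cand,t=2,y]
e22 deliver 1→3: ·
e23 deliver 3→0: ·
e24 propose(0,'r'): 0[lead,t=2,r]

0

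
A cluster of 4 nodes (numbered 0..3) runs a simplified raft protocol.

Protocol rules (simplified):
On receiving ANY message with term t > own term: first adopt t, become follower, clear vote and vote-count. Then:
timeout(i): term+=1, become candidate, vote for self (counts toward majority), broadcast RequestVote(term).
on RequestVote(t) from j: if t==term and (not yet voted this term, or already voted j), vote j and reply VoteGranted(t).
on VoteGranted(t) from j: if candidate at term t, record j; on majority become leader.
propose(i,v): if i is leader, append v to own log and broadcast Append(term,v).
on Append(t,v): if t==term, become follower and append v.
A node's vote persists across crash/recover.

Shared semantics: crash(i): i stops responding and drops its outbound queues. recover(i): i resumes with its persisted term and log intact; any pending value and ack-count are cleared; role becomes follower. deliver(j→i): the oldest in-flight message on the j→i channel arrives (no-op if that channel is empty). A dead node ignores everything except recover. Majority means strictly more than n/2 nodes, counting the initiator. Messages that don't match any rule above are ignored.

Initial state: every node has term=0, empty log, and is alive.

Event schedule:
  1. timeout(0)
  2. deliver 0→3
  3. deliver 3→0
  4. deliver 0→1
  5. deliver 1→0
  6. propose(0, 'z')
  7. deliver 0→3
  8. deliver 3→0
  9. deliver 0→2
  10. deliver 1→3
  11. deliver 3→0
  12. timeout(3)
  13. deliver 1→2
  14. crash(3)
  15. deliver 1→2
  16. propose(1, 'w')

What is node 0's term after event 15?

1

[1] timeout(0) → N0(cand t1 [-])
[2] deliver 0→3 → N3(foll t1 [-])
[3] deliver 3→0 → ∅
[4] deliver 0→1 → N1(foll t1 [-])
[5] deliver 1→0 → N0(lead t1 [-])
[6] propose(0,'z') → N0(lead t1 [z])
[7] deliver 0→3 → N3(foll t1 [z])
[8] deliver 3→0 → ∅
[9] deliver 0→2 → N2(foll t1 [-])
[10] deliver 1→3 → ∅
[11] deliver 3→0 → ∅
[12] timeout(3) → N3(cand t2 [z])
[13] deliver 1→2 → ∅
[14] crash(3) → N3(✗cand t2 [z])
[15] deliver 1→2 → ∅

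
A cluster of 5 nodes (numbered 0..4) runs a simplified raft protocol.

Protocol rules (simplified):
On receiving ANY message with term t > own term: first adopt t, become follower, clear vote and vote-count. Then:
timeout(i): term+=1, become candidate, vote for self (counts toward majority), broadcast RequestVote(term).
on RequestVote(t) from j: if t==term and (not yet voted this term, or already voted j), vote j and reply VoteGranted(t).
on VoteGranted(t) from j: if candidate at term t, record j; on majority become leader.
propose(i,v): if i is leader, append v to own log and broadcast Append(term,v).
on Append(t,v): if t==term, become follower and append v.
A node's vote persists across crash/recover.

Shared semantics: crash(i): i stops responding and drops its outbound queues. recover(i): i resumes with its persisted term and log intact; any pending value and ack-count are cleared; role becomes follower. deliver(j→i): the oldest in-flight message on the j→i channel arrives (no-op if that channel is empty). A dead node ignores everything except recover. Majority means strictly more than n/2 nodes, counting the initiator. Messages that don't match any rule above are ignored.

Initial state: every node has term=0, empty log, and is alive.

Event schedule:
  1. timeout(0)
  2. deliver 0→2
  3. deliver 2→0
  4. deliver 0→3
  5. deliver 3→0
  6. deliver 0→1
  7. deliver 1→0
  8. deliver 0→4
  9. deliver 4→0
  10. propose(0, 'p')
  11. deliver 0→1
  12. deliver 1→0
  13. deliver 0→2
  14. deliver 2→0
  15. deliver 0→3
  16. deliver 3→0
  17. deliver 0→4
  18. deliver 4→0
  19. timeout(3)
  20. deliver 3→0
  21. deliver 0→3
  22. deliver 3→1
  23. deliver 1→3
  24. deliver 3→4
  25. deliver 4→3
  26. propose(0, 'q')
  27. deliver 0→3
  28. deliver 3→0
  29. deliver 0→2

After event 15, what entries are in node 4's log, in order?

empty

step 1 timeout(0): 0={cand,t=1,log=-}
step 2 deliver 0→2: 2={foll,t=1,log=-}
step 3 deliver 2→0: —
step 4 deliver 0→3: 3={foll,t=1,log=-}
step 5 deliver 3→0: 0={lead,t=1,log=-}
step 6 deliver 0→1: 1={foll,t=1,log=-}
step 7 deliver 1→0: —
step 8 deliver 0→4: 4={foll,t=1,log=-}
step 9 deliver 4→0: —
step 10 propose(0,'p'): 0={lead,t=1,log=p}
step 11 deliver 0→1: 1={foll,t=1,log=p}
step 12 deliver 1→0: —
step 13 deliver 0→2: 2={foll,t=1,log=p}
step 14 deliver 2→0: —
step 15 deliver 0→3: 3={foll,t=1,log=p}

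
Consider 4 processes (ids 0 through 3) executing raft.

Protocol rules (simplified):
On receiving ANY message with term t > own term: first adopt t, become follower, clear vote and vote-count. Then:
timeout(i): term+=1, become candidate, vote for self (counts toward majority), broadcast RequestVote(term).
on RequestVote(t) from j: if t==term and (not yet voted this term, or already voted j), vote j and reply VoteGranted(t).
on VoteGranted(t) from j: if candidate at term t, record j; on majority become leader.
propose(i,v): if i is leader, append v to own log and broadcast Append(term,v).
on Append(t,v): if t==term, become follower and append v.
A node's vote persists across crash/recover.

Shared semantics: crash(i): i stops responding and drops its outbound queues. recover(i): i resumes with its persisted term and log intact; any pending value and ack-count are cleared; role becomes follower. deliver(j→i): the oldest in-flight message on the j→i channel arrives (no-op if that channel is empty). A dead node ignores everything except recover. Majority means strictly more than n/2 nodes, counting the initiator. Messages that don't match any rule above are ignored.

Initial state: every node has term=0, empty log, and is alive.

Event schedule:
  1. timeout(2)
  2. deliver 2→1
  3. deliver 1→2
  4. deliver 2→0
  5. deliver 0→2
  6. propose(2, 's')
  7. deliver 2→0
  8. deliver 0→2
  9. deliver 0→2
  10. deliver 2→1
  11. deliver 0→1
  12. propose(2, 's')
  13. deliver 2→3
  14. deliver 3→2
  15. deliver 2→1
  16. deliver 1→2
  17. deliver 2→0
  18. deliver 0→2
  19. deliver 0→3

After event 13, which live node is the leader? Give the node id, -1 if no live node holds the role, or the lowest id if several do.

2

step 1 timeout(2): 2={cand,t=1,log=-}
step 2 deliver 2→1: 1={foll,t=1,log=-}
step 3 deliver 1→2: —
step 4 deliver 2→0: 0={foll,t=1,log=-}
step 5 deliver 0→2: 2={lead,t=1,log=-}
step 6 propose(2,'s'): 2={lead,t=1,log=s}
step 7 deliver 2→0: 0={foll,t=1,log=s}
step 8 deliver 0→2: —
step 9 deliver 0→2: —
step 10 deliver 2→1: 1={foll,t=1,log=s}
step 11 deliver 0→1: —
step 12 propose(2,'s'): 2={lead,t=1,log=s,s}
step 13 deliver 2→3: 3={foll,t=1,log=-}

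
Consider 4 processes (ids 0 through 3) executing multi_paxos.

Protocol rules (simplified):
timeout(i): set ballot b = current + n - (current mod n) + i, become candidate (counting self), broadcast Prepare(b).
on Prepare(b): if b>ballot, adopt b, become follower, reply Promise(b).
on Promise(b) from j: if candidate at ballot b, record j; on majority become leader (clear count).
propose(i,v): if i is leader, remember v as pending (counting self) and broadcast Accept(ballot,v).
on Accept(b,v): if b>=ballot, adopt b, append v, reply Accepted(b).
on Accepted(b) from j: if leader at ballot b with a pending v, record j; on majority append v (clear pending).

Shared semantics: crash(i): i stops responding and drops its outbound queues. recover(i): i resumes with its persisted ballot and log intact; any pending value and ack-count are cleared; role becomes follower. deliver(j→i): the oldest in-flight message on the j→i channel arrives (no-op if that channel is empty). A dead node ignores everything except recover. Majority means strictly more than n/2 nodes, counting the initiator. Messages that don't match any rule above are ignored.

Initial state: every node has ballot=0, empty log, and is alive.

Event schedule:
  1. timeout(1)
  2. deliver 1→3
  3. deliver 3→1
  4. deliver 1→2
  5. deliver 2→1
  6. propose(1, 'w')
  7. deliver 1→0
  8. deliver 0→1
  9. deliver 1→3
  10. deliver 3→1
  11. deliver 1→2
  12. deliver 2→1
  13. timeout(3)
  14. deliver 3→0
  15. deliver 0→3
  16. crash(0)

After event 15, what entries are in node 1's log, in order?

w

after 1 — timeout(1): n1:cand/b5/[-]
after 2 — deliver 1→3: n3:foll/b5/[-]
after 3 — deliver 3→1: ·
after 4 — deliver 1→2: n2:foll/b5/[-]
after 5 — deliver 2→1: n1:lead/b5/[-]
after 6 — propose(1,'w'): ·
after 7 — deliver 1→0: n0:foll/b5/[-]
after 8 — deliver 0→1: ·
after 9 — deliver 1→3: n3:foll/b5/[w]
after 10 — deliver 3→1: ·
after 11 — deliver 1→2: n2:foll/b5/[w]
after 12 — deliver 2→1: n1:lead/b5/[w]
after 13 — timeout(3): n3:cand/b11/[w]
after 14 — deliver 3→0: n0:foll/b11/[-]
after 15 — deliver 0→3: ·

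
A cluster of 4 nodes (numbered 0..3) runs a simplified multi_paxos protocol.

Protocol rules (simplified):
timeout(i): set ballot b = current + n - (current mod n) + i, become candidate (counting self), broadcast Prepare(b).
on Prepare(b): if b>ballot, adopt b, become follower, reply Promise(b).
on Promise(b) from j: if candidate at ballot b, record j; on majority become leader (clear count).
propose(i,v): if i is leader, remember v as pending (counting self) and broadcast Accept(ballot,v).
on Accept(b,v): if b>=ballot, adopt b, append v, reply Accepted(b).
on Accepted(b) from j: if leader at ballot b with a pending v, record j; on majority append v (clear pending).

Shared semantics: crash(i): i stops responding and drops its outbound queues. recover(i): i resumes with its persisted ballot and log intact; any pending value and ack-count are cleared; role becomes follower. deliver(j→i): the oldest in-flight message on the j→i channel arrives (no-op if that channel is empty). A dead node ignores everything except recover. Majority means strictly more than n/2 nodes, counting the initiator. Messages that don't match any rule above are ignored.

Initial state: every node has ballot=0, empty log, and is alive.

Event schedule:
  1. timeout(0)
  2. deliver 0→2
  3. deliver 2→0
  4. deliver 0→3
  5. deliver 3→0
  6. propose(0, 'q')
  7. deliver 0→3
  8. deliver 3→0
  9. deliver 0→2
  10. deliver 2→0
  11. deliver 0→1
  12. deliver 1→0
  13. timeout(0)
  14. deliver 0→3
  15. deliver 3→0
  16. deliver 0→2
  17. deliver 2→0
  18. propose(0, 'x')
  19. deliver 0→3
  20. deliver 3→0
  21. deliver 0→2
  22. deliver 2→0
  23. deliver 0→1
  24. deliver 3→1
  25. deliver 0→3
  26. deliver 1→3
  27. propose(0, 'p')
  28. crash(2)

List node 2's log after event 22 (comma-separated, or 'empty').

q,x

step 1 timeout(0): 0={cand,b=4,log=-}
step 2 deliver 0→2: 2={foll,b=4,log=-}
step 3 deliver 2→0: —
step 4 deliver 0→3: 3={foll,b=4,log=-}
step 5 deliver 3→0: 0={lead,b=4,log=-}
step 6 propose(0,'q'): —
step 7 deliver 0→3: 3={foll,b=4,log=q}
step 8 deliver 3→0: —
step 9 deliver 0→2: 2={foll,b=4,log=q}
step 10 deliver 2→0: 0={lead,b=4,log=q}
step 11 deliver 0→1: 1={foll,b=4,log=-}
step 12 deliver 1→0: —
step 13 timeout(0): 0={cand,b=8,log=q}
step 14 deliver 0→3: 3={foll,b=8,log=q}
step 15 deliver 3→0: —
step 16 deliver 0→2: 2={foll,b=8,log=q}
step 17 deliver 2→0: 0={lead,b=8,log=q}
step 18 propose(0,'x'): —
step 19 deliver 0→3: 3={foll,b=8,log=q,x}
step 20 deliver 3→0: —
step 21 deliver 0→2: 2={foll,b=8,log=q,x}
step 22 deliver 2→0: 0={lead,b=8,log=q,x}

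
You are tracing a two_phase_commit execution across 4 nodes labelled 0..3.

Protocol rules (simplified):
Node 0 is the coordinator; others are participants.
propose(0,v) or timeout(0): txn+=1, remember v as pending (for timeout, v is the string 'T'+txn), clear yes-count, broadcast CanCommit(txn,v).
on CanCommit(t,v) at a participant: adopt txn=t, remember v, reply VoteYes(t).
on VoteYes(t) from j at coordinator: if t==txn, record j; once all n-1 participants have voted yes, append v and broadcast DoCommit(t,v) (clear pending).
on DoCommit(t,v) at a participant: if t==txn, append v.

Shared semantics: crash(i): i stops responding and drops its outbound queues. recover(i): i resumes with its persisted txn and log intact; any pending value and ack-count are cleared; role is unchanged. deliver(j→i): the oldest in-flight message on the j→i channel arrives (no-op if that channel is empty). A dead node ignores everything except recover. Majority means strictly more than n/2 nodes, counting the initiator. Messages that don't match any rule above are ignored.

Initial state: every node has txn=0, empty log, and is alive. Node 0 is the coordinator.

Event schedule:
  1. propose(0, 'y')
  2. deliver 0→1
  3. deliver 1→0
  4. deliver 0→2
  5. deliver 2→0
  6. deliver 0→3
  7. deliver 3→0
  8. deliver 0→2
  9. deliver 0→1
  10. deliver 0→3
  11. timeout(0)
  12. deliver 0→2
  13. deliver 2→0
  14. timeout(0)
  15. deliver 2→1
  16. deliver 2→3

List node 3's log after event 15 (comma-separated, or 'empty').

step 1 propose(0,'y'): 0={coor,t=1,log=-}
step 2 deliver 0→1: 1={part,t=1,log=-}
step 3 deliver 1→0: —
step 4 deliver 0→2: 2={part,t=1,log=-}
step 5 deliver 2→0: —
step 6 deliver 0→3: 3={part,t=1,log=-}
step 7 deliver 3→0: 0={coor,t=1,log=y}
step 8 deliver 0→2: 2={part,t=1,log=y}
step 9 deliver 0→1: 1={part,t=1,log=y}
step 10 deliver 0→3: 3={part,t=1,log=y}
step 11 timeout(0): 0={coor,t=2,log=y}
step 12 deliver 0→2: 2={part,t=2,log=y}
step 13 deliver 2→0: —
step 14 timeout(0): 0={coor,t=3,log=y}
step 15 deliver 2→1: —

y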